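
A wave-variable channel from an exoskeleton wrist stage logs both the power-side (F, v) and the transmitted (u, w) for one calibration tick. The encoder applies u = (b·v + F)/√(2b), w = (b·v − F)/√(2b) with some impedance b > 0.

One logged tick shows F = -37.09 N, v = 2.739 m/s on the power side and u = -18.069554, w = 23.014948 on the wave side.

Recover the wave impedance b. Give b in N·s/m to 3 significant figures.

u + w = 4.945394;  u + w = √(2b)·v, so √(2b) = 4.945394/2.739 = 1.805547.
b = (√(2b))²/2 = 3.260001/2 = 1.630000.
(Check via u − w = 2F/√(2b): u − w = -41.084502, 2F/√(2b) = -41.084496.)

b = 1.63 N·s/m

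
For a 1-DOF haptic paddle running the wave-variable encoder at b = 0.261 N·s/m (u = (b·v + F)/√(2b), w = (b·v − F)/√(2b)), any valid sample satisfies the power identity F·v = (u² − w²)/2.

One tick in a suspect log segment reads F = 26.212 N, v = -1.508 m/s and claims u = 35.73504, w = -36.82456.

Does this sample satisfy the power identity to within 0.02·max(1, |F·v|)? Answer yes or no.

F·v = 26.212×(-1.508) = -39.5277 W.
(u² − w²)/2 = (1276.9931 − 1356.0482)/2 = -39.5276 W.
|Δ| = 0.0001;  2% of max(1, |F·v|) = 0.7906.

yes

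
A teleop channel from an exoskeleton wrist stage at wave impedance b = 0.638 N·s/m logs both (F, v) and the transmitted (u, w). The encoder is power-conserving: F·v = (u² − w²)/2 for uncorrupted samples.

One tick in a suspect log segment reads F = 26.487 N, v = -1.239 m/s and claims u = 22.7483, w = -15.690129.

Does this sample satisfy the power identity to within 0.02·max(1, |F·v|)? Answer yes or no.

no

F·v = 26.487×(-1.239) = -32.817393 W.
(u² − w²)/2 = (517.485153 − 246.180148)/2 = 135.652502 W.
|Δ| = 168.469895;  2% of max(1, |F·v|) = 0.656348.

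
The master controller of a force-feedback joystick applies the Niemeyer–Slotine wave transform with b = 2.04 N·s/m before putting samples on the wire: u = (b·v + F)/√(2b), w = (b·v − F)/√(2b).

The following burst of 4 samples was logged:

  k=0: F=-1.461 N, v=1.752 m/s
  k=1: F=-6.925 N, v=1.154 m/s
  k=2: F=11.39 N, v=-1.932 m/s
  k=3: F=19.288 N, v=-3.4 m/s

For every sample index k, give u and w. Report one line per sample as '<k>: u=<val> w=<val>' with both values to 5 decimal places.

k=0: b·v=2.04×1.752=3.57408; √(2b)=2.01990; u=(3.57408+(-1.461))/2.01990=1.04613, w=(3.57408−(-1.461))/2.01990=2.49274
k=1: b·v=2.04×1.154=2.35416; √(2b)=2.01990; u=(2.35416+(-6.925))/2.01990=-2.26290, w=(2.35416−(-6.925))/2.01990=4.59387
k=2: b·v=2.04×(-1.932)=-3.94128; √(2b)=2.01990; u=(-3.94128+11.39)/2.01990=3.68767, w=(-3.94128−11.39)/2.01990=-7.59011
k=3: b·v=2.04×(-3.4)=-6.93600; √(2b)=2.01990; u=(-6.93600+19.288)/2.01990=6.11515, w=(-6.93600−19.288)/2.01990=-12.98281

0: u=1.04613 w=2.49274
1: u=-2.26290 w=4.59387
2: u=3.68767 w=-7.59011
3: u=6.11515 w=-12.98281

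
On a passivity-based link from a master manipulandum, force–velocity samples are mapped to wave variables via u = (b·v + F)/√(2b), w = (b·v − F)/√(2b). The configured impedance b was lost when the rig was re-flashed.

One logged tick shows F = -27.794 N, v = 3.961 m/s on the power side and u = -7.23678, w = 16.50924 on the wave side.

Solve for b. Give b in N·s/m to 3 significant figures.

u + w = 9.27246;  u + w = √(2b)·v, so √(2b) = 9.27246/3.961 = 2.34094.
b = (√(2b))²/2 = 5.48000/2 = 2.74000.
(Check via u − w = 2F/√(2b): u − w = -23.74602, 2F/√(2b) = -23.74603.)

b = 2.74 N·s/m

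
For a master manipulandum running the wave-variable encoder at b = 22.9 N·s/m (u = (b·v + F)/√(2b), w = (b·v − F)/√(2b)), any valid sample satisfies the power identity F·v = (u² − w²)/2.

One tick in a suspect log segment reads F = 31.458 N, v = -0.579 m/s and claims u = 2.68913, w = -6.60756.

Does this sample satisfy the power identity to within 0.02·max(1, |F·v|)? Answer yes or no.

F·v = 31.458×(-0.579) = -18.21418 W.
(u² − w²)/2 = (7.23142 − 43.65985)/2 = -18.21421 W.
|Δ| = 0.00003;  2% of max(1, |F·v|) = 0.36428.

yes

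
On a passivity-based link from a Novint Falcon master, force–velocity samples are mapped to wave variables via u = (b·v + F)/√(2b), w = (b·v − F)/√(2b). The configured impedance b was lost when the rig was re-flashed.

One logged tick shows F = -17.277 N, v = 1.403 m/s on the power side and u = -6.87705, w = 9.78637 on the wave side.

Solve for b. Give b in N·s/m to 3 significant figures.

u + w = 2.90932;  u + w = √(2b)·v, so √(2b) = 2.90932/1.403 = 2.07364.
b = (√(2b))²/2 = 4.29999/2 = 2.15000.
(Check via u − w = 2F/√(2b): u − w = -16.66342, 2F/√(2b) = -16.66343.)

b = 2.15 N·s/m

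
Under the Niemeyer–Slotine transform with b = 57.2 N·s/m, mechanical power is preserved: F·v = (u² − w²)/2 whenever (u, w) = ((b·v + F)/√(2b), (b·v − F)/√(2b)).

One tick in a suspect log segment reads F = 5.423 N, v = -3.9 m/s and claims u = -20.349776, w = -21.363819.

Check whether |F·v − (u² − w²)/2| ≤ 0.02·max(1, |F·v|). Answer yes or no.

yes

F·v = 5.423×(-3.9) = -21.149700 W.
(u² − w²)/2 = (414.113383 − 456.412762)/2 = -21.149690 W.
|Δ| = 0.000010;  2% of max(1, |F·v|) = 0.422994.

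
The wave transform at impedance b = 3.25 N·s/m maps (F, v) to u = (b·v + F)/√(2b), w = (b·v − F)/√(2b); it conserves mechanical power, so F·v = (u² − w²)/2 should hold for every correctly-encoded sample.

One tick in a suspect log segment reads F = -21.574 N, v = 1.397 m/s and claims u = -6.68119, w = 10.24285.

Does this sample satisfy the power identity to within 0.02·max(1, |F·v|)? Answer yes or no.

yes

F·v = (-21.574)×1.397 = -30.13888 W.
(u² − w²)/2 = (44.63830 − 104.91598)/2 = -30.13884 W.
|Δ| = 0.00004;  2% of max(1, |F·v|) = 0.60278.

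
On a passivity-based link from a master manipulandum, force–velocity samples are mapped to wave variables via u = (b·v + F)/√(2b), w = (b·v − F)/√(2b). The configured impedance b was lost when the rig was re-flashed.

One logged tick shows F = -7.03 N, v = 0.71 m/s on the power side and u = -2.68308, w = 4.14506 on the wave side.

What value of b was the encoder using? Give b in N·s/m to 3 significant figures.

b = 2.12 N·s/m

u + w = 1.46198;  u + w = √(2b)·v, so √(2b) = 1.46198/0.71 = 2.05913.
b = (√(2b))²/2 = 4.24000/2 = 2.12000.
(Check via u − w = 2F/√(2b): u − w = -6.82814, 2F/√(2b) = -6.82814.)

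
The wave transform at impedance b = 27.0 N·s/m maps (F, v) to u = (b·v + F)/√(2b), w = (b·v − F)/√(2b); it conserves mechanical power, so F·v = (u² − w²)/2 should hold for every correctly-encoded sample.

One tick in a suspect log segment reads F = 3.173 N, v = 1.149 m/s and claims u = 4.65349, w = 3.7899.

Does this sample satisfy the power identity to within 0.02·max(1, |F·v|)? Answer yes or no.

F·v = 3.173×1.149 = 3.64578 W.
(u² − w²)/2 = (21.65497 − 14.36334)/2 = 3.64581 W.
|Δ| = 0.00004;  2% of max(1, |F·v|) = 0.07292.

yes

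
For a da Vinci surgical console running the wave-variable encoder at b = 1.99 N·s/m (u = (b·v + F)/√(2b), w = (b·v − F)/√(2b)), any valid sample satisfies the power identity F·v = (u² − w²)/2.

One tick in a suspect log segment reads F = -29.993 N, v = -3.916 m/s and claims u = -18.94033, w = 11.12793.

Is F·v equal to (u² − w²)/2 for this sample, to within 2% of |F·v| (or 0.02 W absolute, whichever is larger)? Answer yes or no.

yes

F·v = (-29.993)×(-3.916) = 117.45259 W.
(u² − w²)/2 = (358.73610 − 123.83083)/2 = 117.45264 W.
|Δ| = 0.00005;  2% of max(1, |F·v|) = 2.34905.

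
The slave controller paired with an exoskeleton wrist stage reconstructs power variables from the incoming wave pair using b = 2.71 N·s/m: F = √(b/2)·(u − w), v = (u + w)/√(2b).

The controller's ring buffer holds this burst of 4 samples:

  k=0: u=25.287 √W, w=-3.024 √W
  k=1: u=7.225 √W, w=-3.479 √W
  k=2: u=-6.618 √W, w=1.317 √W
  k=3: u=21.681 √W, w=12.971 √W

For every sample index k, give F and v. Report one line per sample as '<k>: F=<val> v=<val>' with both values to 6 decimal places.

k=0: u−w=28.311000, u+w=22.263000; √(b/2)=1.164045, √(2b)=2.328089; F=1.164045×28.311=32.955269, v=22.263000/2.328089=9.562777
k=1: u−w=10.704000, u+w=3.746000; √(b/2)=1.164045, √(2b)=2.328089; F=1.164045×10.704=12.459934, v=3.746000/2.328089=1.609045
k=2: u−w=-7.935000, u+w=-5.301000; √(b/2)=1.164045, √(2b)=2.328089; F=1.164045×(-7.935)=-9.236694, v=-5.301000/2.328089=-2.276974
k=3: u−w=8.710000, u+w=34.652000; √(b/2)=1.164045, √(2b)=2.328089; F=1.164045×8.71=10.138829, v=34.652000/2.328089=14.884308

0: F=32.955269 v=9.562777
1: F=12.459934 v=1.609045
2: F=-9.236694 v=-2.276974
3: F=10.138829 v=14.884308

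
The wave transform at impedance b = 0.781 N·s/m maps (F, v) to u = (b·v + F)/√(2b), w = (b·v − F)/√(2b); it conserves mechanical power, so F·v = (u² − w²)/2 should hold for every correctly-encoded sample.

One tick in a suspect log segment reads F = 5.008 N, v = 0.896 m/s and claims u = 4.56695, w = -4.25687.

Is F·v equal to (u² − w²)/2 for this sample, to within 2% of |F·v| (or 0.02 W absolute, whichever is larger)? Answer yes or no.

no

F·v = 5.008×0.896 = 4.4872 W.
(u² − w²)/2 = (20.8570 − 18.1209)/2 = 1.3680 W.
|Δ| = 3.1191;  2% of max(1, |F·v|) = 0.0897.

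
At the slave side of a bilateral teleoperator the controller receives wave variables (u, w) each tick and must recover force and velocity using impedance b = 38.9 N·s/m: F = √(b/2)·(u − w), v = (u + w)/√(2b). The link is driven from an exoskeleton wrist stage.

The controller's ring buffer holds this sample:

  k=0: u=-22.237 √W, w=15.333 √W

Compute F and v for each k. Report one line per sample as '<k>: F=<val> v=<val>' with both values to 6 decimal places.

0: F=-165.691793 v=-0.782728

k=0: u−w=-37.570000, u+w=-6.904000; √(b/2)=4.410215, √(2b)=8.820431; F=4.410215×(-37.57)=-165.691793, v=-6.904000/8.820431=-0.782728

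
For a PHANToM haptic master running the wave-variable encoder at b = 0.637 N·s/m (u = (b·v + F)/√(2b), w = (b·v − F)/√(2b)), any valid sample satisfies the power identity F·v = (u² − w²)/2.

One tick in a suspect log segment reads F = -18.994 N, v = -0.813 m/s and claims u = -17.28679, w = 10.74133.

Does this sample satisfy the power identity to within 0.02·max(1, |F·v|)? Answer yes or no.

F·v = (-18.994)×(-0.813) = 15.44212 W.
(u² − w²)/2 = (298.83311 − 115.37617)/2 = 91.72847 W.
|Δ| = 76.28635;  2% of max(1, |F·v|) = 0.30884.

no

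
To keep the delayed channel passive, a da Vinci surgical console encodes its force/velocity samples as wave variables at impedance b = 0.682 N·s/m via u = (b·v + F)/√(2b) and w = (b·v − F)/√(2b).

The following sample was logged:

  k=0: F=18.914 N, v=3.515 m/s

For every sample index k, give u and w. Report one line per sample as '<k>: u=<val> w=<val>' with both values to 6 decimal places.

0: u=18.247414 w=-14.142231

k=0: b·v=0.682×3.515=2.397230; √(2b)=1.167904; u=(2.397230+18.914)/1.167904=18.247414, w=(2.397230−18.914)/1.167904=-14.142231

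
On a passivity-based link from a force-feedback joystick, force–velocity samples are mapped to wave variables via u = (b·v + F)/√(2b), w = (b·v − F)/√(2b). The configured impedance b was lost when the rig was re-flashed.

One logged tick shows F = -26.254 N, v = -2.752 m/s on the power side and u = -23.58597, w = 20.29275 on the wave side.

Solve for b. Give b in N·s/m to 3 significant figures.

u + w = -3.29322;  u + w = √(2b)·v, so √(2b) = -3.29322/(-2.752) = 1.19666.
b = (√(2b))²/2 = 1.43201/2 = 0.71600.
(Check via u − w = 2F/√(2b): u − w = -43.87872, 2F/√(2b) = -43.87864.)

b = 0.716 N·s/m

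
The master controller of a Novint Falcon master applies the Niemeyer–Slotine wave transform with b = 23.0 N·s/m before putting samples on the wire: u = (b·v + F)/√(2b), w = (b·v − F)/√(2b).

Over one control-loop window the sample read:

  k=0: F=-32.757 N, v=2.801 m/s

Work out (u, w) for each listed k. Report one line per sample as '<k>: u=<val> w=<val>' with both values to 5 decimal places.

0: u=4.66890 w=14.32841

k=0: b·v=23.0×2.801=64.42300; √(2b)=6.78233; u=(64.42300+(-32.757))/6.78233=4.66890, w=(64.42300−(-32.757))/6.78233=14.32841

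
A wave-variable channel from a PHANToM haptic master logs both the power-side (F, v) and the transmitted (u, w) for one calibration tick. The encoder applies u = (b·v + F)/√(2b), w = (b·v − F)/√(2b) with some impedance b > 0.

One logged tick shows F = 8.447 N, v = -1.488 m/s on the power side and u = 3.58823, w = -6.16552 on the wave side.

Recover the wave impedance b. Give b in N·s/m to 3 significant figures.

b = 1.5 N·s/m

u + w = -2.5773;  u + w = √(2b)·v, so √(2b) = -2.5773/(-1.488) = 1.7320.
b = (√(2b))²/2 = 3.0000/2 = 1.5000.
(Check via u − w = 2F/√(2b): u − w = 9.7538, 2F/√(2b) = 9.7538.)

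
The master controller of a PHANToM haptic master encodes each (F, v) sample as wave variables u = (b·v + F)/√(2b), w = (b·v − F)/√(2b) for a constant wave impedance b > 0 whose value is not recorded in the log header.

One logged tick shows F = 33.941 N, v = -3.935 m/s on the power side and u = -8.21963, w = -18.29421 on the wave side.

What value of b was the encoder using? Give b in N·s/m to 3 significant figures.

u + w = -26.5138;  u + w = √(2b)·v, so √(2b) = -26.5138/(-3.935) = 6.7380.
b = (√(2b))²/2 = 45.4000/2 = 22.7000.
(Check via u − w = 2F/√(2b): u − w = 10.0746, 2F/√(2b) = 10.0746.)

b = 22.7 N·s/m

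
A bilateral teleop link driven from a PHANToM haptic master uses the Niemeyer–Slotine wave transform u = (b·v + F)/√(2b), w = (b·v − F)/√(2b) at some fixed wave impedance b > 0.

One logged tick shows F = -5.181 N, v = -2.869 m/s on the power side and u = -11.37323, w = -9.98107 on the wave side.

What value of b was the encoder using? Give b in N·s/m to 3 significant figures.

b = 27.7 N·s/m

u + w = -21.35430;  u + w = √(2b)·v, so √(2b) = -21.35430/(-2.869) = 7.44312.
b = (√(2b))²/2 = 55.39998/2 = 27.69999.
(Check via u − w = 2F/√(2b): u − w = -1.39216, 2F/√(2b) = -1.39216.)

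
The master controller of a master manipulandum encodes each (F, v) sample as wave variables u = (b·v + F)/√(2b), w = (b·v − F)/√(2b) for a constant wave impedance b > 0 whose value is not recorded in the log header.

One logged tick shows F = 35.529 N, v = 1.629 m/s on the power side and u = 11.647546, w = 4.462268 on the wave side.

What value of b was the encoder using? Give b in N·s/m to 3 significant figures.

u + w = 16.109814;  u + w = √(2b)·v, so √(2b) = 16.109814/1.629 = 9.889389.
b = (√(2b))²/2 = 97.800007/2 = 48.900003.
(Check via u − w = 2F/√(2b): u − w = 7.185278, 2F/√(2b) = 7.185277.)

b = 48.9 N·s/m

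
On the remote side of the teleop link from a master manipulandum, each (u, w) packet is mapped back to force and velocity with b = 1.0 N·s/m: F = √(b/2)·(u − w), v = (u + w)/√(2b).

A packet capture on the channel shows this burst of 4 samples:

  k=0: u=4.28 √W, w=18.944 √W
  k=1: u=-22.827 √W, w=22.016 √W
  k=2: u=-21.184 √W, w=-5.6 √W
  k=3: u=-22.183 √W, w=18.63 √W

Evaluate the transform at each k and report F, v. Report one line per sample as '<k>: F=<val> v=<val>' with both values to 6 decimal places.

k=0: u−w=-14.664000, u+w=23.224000; √(b/2)=0.707107, √(2b)=1.414214; F=0.707107×(-14.664)=-10.369014, v=23.224000/1.414214=16.421848
k=1: u−w=-44.843000, u+w=-0.811000; √(b/2)=0.707107, √(2b)=1.414214; F=0.707107×(-44.843)=-31.708789, v=-0.811000/1.414214=-0.573464
k=2: u−w=-15.584000, u+w=-26.784000; √(b/2)=0.707107, √(2b)=1.414214; F=0.707107×(-15.584)=-11.019552, v=-26.784000/1.414214=-18.939148
k=3: u−w=-40.813000, u+w=-3.553000; √(b/2)=0.707107, √(2b)=1.414214; F=0.707107×(-40.813)=-28.859149, v=-3.553000/1.414214=-2.512350

0: F=-10.369014 v=16.421848
1: F=-31.708789 v=-0.573464
2: F=-11.019552 v=-18.939148
3: F=-28.859149 v=-2.512350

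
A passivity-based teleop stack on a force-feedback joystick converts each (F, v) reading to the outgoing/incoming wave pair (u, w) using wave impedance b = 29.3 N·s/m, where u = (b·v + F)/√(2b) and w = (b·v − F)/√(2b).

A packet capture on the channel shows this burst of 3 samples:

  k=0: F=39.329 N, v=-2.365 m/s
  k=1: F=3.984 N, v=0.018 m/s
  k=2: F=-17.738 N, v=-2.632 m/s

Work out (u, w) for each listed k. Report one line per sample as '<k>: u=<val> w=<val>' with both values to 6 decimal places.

k=0: b·v=29.3×(-2.365)=-69.294500; √(2b)=7.655064; u=(-69.294500+39.329)/7.655064=-3.914468, w=(-69.294500−39.329)/7.655064=-14.189758
k=1: b·v=29.3×0.018=0.527400; √(2b)=7.655064; u=(0.527400+3.984)/7.655064=0.589335, w=(0.527400−3.984)/7.655064=-0.451544
k=2: b·v=29.3×(-2.632)=-77.117600; √(2b)=7.655064; u=(-77.117600+(-17.738))/7.655064=-12.391223, w=(-77.117600−(-17.738))/7.655064=-7.756905

0: u=-3.914468 w=-14.189758
1: u=0.589335 w=-0.451544
2: u=-12.391223 w=-7.756905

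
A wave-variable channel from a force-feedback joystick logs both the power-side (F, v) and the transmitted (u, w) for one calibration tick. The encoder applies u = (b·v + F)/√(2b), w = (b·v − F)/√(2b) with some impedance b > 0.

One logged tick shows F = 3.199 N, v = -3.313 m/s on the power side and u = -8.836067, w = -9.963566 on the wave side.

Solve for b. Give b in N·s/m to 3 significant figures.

u + w = -18.799633;  u + w = √(2b)·v, so √(2b) = -18.799633/(-3.313) = 5.674504.
b = (√(2b))²/2 = 32.200000/2 = 16.100000.
(Check via u − w = 2F/√(2b): u − w = 1.127499, 2F/√(2b) = 1.127499.)

b = 16.1 N·s/m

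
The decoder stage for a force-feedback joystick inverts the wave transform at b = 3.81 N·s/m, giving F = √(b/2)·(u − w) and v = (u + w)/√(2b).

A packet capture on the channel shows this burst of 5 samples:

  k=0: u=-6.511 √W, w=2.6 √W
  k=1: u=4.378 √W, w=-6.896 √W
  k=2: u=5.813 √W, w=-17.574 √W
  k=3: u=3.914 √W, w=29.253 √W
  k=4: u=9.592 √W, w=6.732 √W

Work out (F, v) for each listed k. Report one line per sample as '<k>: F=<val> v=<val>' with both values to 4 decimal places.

k=0: u−w=-9.1110, u+w=-3.9110; √(b/2)=1.3802, √(2b)=2.7604; F=1.3802×(-9.111)=-12.5752, v=-3.9110/2.7604=-1.4168
k=1: u−w=11.2740, u+w=-2.5180; √(b/2)=1.3802, √(2b)=2.7604; F=1.3802×11.274=15.5606, v=-2.5180/2.7604=-0.9122
k=2: u−w=23.3870, u+w=-11.7610; √(b/2)=1.3802, √(2b)=2.7604; F=1.3802×23.387=32.2791, v=-11.7610/2.7604=-4.2606
k=3: u−w=-25.3390, u+w=33.1670; √(b/2)=1.3802, √(2b)=2.7604; F=1.3802×(-25.339)=-34.9733, v=33.1670/2.7604=12.0151
k=4: u−w=2.8600, u+w=16.3240; √(b/2)=1.3802, √(2b)=2.7604; F=1.3802×2.86=3.9474, v=16.3240/2.7604=5.9136

0: F=-12.5752 v=-1.4168
1: F=15.5606 v=-0.9122
2: F=32.2791 v=-4.2606
3: F=-34.9733 v=12.0151
4: F=3.9474 v=5.9136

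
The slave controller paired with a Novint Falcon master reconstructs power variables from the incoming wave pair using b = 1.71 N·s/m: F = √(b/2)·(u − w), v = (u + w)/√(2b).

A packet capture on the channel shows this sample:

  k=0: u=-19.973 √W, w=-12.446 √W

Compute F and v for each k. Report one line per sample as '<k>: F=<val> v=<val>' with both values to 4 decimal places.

k=0: u−w=-7.5270, u+w=-32.4190; √(b/2)=0.9247, √(2b)=1.8493; F=0.9247×(-7.527)=-6.9599, v=-32.4190/1.8493=-17.5302

0: F=-6.9599 v=-17.5302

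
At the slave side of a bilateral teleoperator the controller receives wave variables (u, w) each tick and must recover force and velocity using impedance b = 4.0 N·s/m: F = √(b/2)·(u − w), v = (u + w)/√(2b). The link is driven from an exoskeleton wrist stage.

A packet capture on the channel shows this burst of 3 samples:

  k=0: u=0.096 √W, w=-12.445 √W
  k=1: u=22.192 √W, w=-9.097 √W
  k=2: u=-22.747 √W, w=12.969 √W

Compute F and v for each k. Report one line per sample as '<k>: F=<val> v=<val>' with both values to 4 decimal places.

0: F=17.7357 v=-4.3660
1: F=44.2493 v=4.6298
2: F=-50.5101 v=-3.4570

k=0: u−w=12.5410, u+w=-12.3490; √(b/2)=1.4142, √(2b)=2.8284; F=1.4142×12.541=17.7357, v=-12.3490/2.8284=-4.3660
k=1: u−w=31.2890, u+w=13.0950; √(b/2)=1.4142, √(2b)=2.8284; F=1.4142×31.289=44.2493, v=13.0950/2.8284=4.6298
k=2: u−w=-35.7160, u+w=-9.7780; √(b/2)=1.4142, √(2b)=2.8284; F=1.4142×(-35.716)=-50.5101, v=-9.7780/2.8284=-3.4570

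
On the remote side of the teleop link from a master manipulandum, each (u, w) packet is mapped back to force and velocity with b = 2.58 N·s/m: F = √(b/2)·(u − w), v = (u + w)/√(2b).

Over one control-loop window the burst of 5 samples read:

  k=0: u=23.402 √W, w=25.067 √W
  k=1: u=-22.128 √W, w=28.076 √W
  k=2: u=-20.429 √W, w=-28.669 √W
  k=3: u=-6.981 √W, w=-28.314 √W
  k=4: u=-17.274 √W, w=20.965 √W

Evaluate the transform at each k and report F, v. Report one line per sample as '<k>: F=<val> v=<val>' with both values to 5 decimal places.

k=0: u−w=-1.66500, u+w=48.46900; √(b/2)=1.13578, √(2b)=2.27156; F=1.13578×(-1.665)=-1.89108, v=48.46900/2.27156=21.33729
k=1: u−w=-50.20400, u+w=5.94800; √(b/2)=1.13578, √(2b)=2.27156; F=1.13578×(-50.204)=-57.02078, v=5.94800/2.27156=2.61846
k=2: u−w=8.24000, u+w=-49.09800; √(b/2)=1.13578, √(2b)=2.27156; F=1.13578×8.24=9.35884, v=-49.09800/2.27156=-21.61419
k=3: u−w=21.33300, u+w=-35.29500; √(b/2)=1.13578, √(2b)=2.27156; F=1.13578×21.333=24.22963, v=-35.29500/2.27156=-15.53776
k=4: u−w=-38.23900, u+w=3.69100; √(b/2)=1.13578, √(2b)=2.27156; F=1.13578×(-38.239)=-43.43116, v=3.69100/2.27156=1.62487

0: F=-1.89108 v=21.33729
1: F=-57.02078 v=2.61846
2: F=9.35884 v=-21.61419
3: F=24.22963 v=-15.53776
4: F=-43.43116 v=1.62487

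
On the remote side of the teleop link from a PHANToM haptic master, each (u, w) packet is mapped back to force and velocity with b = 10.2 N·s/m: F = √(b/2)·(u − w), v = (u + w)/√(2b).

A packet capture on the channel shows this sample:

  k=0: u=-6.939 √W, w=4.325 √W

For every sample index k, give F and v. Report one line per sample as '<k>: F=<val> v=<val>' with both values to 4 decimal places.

k=0: u−w=-11.2640, u+w=-2.6140; √(b/2)=2.2583, √(2b)=4.5166; F=2.2583×(-11.264)=-25.4377, v=-2.6140/4.5166=-0.5787

0: F=-25.4377 v=-0.5787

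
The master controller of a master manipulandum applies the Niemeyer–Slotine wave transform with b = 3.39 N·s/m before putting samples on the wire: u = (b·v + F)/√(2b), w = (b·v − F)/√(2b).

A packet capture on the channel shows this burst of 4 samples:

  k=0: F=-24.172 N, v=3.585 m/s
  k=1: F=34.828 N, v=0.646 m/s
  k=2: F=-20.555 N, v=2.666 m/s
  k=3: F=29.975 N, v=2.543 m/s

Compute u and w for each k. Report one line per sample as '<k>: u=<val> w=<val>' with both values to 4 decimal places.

0: u=-4.6158 w=13.9506
1: u=14.2167 w=-12.5346
2: u=-4.4232 w=11.3650
3: u=14.8226 w=-8.2010

k=0: b·v=3.39×3.585=12.1532; √(2b)=2.6038; u=(12.1532+(-24.172))/2.6038=-4.6158, w=(12.1532−(-24.172))/2.6038=13.9506
k=1: b·v=3.39×0.646=2.1899; √(2b)=2.6038; u=(2.1899+34.828)/2.6038=14.2167, w=(2.1899−34.828)/2.6038=-12.5346
k=2: b·v=3.39×2.666=9.0377; √(2b)=2.6038; u=(9.0377+(-20.555))/2.6038=-4.4232, w=(9.0377−(-20.555))/2.6038=11.3650
k=3: b·v=3.39×2.543=8.6208; √(2b)=2.6038; u=(8.6208+29.975)/2.6038=14.8226, w=(8.6208−29.975)/2.6038=-8.2010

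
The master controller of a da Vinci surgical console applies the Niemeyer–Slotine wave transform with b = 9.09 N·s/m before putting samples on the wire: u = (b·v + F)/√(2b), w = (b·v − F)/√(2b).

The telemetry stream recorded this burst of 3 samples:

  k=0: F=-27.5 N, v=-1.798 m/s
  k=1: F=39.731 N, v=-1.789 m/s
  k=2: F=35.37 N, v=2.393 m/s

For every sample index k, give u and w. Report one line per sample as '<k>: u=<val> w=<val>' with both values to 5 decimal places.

k=0: b·v=9.09×(-1.798)=-16.34382; √(2b)=4.26380; u=(-16.34382+(-27.5))/4.26380=-10.28280, w=(-16.34382−(-27.5))/4.26380=2.61649
k=1: b·v=9.09×(-1.789)=-16.26201; √(2b)=4.26380; u=(-16.26201+39.731)/4.26380=5.50424, w=(-16.26201−39.731)/4.26380=-13.13218
k=2: b·v=9.09×2.393=21.75237; √(2b)=4.26380; u=(21.75237+35.37)/4.26380=13.39705, w=(21.75237−35.37)/4.26380=-3.19378

0: u=-10.28280 w=2.61649
1: u=5.50424 w=-13.13218
2: u=13.39705 w=-3.19378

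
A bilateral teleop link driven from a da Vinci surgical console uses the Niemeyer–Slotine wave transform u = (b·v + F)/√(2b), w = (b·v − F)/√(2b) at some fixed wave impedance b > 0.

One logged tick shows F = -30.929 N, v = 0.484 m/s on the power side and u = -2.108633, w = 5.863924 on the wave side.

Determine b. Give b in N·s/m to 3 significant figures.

u + w = 3.755291;  u + w = √(2b)·v, so √(2b) = 3.755291/0.484 = 7.758866.
b = (√(2b))²/2 = 60.199997/2 = 30.099998.
(Check via u − w = 2F/√(2b): u − w = -7.972557, 2F/√(2b) = -7.972557.)

b = 30.1 N·s/m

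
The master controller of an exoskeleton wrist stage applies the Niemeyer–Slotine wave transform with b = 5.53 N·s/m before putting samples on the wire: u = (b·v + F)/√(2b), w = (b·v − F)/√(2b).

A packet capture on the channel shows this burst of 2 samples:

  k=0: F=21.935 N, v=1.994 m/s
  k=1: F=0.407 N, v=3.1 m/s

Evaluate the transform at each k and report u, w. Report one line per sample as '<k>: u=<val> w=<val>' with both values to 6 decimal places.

k=0: b·v=5.53×1.994=11.026820; √(2b)=3.325658; u=(11.026820+21.935)/3.325658=9.911368, w=(11.026820−21.935)/3.325658=-3.280007
k=1: b·v=5.53×3.1=17.143000; √(2b)=3.325658; u=(17.143000+0.407)/3.325658=5.277151, w=(17.143000−0.407)/3.325658=5.032388

0: u=9.911368 w=-3.280007
1: u=5.277151 w=5.032388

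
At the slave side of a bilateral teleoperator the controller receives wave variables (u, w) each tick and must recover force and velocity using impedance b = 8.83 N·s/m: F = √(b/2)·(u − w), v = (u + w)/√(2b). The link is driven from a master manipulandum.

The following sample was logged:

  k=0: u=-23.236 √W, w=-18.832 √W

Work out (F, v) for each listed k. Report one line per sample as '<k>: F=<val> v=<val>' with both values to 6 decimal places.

0: F=-9.253641 v=-10.010517

k=0: u−w=-4.404000, u+w=-42.068000; √(b/2)=2.101190, √(2b)=4.202380; F=2.101190×(-4.404)=-9.253641, v=-42.068000/4.202380=-10.010517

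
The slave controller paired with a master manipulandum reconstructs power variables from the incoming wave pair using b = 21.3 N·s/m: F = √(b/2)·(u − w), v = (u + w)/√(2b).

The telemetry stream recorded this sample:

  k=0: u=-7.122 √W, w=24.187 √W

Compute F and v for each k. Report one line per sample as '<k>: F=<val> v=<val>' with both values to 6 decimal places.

k=0: u−w=-31.309000, u+w=17.065000; √(b/2)=3.263434, √(2b)=6.526868; F=3.263434×(-31.309)=-102.174848, v=17.065000/6.526868=2.614577

0: F=-102.174848 v=2.614577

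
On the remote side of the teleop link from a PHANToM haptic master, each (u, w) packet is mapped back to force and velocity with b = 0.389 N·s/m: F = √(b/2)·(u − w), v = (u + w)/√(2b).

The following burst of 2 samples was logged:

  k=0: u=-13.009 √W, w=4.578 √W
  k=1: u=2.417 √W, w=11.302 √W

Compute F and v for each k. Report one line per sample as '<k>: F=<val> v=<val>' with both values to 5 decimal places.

0: F=-7.75625 v=-9.55849
1: F=-3.91848 v=15.55366

k=0: u−w=-17.58700, u+w=-8.43100; √(b/2)=0.44102, √(2b)=0.88204; F=0.44102×(-17.587)=-7.75625, v=-8.43100/0.88204=-9.55849
k=1: u−w=-8.88500, u+w=13.71900; √(b/2)=0.44102, √(2b)=0.88204; F=0.44102×(-8.885)=-3.91848, v=13.71900/0.88204=15.55366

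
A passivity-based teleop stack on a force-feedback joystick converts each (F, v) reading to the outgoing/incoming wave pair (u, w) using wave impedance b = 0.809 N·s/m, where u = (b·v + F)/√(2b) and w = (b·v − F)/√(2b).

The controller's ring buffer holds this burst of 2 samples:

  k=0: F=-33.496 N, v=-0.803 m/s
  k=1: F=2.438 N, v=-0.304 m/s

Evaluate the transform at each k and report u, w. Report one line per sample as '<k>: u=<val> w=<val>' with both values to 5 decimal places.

k=0: b·v=0.809×(-0.803)=-0.64963; √(2b)=1.27201; u=(-0.64963+(-33.496))/1.27201=-26.84391, w=(-0.64963−(-33.496))/1.27201=25.82249
k=1: b·v=0.809×(-0.304)=-0.24594; √(2b)=1.27201; u=(-0.24594+2.438)/1.27201=1.72331, w=(-0.24594−2.438)/1.27201=-2.11000

0: u=-26.84391 w=25.82249
1: u=1.72331 w=-2.11000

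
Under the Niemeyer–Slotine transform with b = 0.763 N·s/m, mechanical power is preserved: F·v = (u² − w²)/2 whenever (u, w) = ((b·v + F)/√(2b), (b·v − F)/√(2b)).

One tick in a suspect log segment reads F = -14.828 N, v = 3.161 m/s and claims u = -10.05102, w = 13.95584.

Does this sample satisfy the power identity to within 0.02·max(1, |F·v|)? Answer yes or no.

F·v = (-14.828)×3.161 = -46.87131 W.
(u² − w²)/2 = (101.02300 − 194.76547)/2 = -46.87123 W.
|Δ| = 0.00007;  2% of max(1, |F·v|) = 0.93743.

yes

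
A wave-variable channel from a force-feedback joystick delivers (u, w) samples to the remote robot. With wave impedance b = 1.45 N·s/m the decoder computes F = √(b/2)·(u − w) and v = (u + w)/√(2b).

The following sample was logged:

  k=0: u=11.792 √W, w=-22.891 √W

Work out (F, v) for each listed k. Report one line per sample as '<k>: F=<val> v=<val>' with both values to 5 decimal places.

0: F=29.53151 v=-6.51756

k=0: u−w=34.68300, u+w=-11.09900; √(b/2)=0.85147, √(2b)=1.70294; F=0.85147×34.683=29.53151, v=-11.09900/1.70294=-6.51756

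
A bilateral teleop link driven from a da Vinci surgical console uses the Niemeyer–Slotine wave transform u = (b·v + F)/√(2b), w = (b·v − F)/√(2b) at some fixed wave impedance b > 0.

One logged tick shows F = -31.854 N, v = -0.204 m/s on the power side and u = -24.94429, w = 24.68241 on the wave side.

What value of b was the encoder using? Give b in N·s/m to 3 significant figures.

b = 0.824 N·s/m

u + w = -0.26188;  u + w = √(2b)·v, so √(2b) = -0.26188/(-0.204) = 1.28373.
b = (√(2b))²/2 = 1.64795/2 = 0.82398.
(Check via u − w = 2F/√(2b): u − w = -49.62670, 2F/√(2b) = -49.62743.)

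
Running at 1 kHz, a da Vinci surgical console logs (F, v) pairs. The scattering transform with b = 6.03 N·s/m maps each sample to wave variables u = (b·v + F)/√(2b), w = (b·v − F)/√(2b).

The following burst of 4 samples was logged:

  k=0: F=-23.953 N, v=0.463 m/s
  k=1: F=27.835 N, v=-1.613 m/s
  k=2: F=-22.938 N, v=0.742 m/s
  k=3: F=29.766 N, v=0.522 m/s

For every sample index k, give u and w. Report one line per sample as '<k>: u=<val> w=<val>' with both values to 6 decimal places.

0: u=-6.093472 w=7.701355
1: u=5.214485 w=-10.816033
2: u=-5.316747 w=7.893529
3: u=9.477691 w=-7.664914

k=0: b·v=6.03×0.463=2.791890; √(2b)=3.472751; u=(2.791890+(-23.953))/3.472751=-6.093472, w=(2.791890−(-23.953))/3.472751=7.701355
k=1: b·v=6.03×(-1.613)=-9.726390; √(2b)=3.472751; u=(-9.726390+27.835)/3.472751=5.214485, w=(-9.726390−27.835)/3.472751=-10.816033
k=2: b·v=6.03×0.742=4.474260; √(2b)=3.472751; u=(4.474260+(-22.938))/3.472751=-5.316747, w=(4.474260−(-22.938))/3.472751=7.893529
k=3: b·v=6.03×0.522=3.147660; √(2b)=3.472751; u=(3.147660+29.766)/3.472751=9.477691, w=(3.147660−29.766)/3.472751=-7.664914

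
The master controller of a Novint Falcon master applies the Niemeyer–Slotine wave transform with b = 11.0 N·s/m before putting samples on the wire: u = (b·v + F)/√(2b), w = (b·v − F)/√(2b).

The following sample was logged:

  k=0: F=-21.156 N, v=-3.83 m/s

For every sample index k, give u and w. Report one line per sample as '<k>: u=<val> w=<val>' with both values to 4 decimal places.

0: u=-13.4926 w=-4.4717

k=0: b·v=11.0×(-3.83)=-42.1300; √(2b)=4.6904; u=(-42.1300+(-21.156))/4.6904=-13.4926, w=(-42.1300−(-21.156))/4.6904=-4.4717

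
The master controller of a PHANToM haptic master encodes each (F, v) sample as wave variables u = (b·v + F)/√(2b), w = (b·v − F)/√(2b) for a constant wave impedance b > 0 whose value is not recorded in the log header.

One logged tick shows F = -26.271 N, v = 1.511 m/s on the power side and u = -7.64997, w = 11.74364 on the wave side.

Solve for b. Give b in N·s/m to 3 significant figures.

b = 3.67 N·s/m

u + w = 4.0937;  u + w = √(2b)·v, so √(2b) = 4.0937/1.511 = 2.7092.
b = (√(2b))²/2 = 7.3400/2 = 3.6700.
(Check via u − w = 2F/√(2b): u − w = -19.3936, 2F/√(2b) = -19.3936.)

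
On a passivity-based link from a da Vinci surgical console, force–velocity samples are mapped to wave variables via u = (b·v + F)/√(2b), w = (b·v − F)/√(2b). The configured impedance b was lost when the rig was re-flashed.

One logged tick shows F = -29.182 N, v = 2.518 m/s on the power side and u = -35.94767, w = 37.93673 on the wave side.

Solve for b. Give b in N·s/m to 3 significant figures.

u + w = 1.98906;  u + w = √(2b)·v, so √(2b) = 1.98906/2.518 = 0.78994.
b = (√(2b))²/2 = 0.62400/2 = 0.31200.
(Check via u − w = 2F/√(2b): u − w = -73.88440, 2F/√(2b) = -73.88442.)

b = 0.312 N·s/m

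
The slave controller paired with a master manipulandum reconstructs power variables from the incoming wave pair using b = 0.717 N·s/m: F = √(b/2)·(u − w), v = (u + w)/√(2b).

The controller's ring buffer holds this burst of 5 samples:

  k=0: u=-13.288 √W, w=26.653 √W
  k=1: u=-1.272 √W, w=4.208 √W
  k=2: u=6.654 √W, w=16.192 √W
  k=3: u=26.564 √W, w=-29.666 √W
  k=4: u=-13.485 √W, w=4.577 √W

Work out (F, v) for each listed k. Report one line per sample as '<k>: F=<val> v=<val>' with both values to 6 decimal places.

k=0: u−w=-39.941000, u+w=13.365000; √(b/2)=0.598749, √(2b)=1.197497; F=0.598749×(-39.941)=-23.914622, v=13.365000/1.197497=11.160776
k=1: u−w=-5.480000, u+w=2.936000; √(b/2)=0.598749, √(2b)=1.197497; F=0.598749×(-5.48)=-3.281143, v=2.936000/1.197497=2.451780
k=2: u−w=-9.538000, u+w=22.846000; √(b/2)=0.598749, √(2b)=1.197497; F=0.598749×(-9.538)=-5.710865, v=22.846000/1.197497=19.078121
k=3: u−w=56.230000, u+w=-3.102000; √(b/2)=0.598749, √(2b)=1.197497; F=0.598749×56.23=33.667639, v=-3.102000/1.197497=-2.590402
k=4: u−w=-18.062000, u+w=-8.908000; √(b/2)=0.598749, √(2b)=1.197497; F=0.598749×(-18.062)=-10.814599, v=-8.908000/1.197497=-7.438847

0: F=-23.914622 v=11.160776
1: F=-3.281143 v=2.451780
2: F=-5.710865 v=19.078121
3: F=33.667639 v=-2.590402
4: F=-10.814599 v=-7.438847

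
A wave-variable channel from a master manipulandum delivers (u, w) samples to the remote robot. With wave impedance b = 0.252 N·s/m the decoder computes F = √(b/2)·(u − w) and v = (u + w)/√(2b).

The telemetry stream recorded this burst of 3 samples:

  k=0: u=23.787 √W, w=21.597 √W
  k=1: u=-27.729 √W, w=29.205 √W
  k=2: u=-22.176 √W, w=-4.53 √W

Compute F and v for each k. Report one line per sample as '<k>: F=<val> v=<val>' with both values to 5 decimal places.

k=0: u−w=2.19000, u+w=45.38400; √(b/2)=0.35496, √(2b)=0.70993; F=0.35496×2.19=0.77737, v=45.38400/0.70993=63.92747
k=1: u−w=-56.93400, u+w=1.47600; √(b/2)=0.35496, √(2b)=0.70993; F=0.35496×(-56.934)=-20.20957, v=1.47600/0.70993=2.07908
k=2: u−w=-17.64600, u+w=-26.70600; √(b/2)=0.35496, √(2b)=0.70993; F=0.35496×(-17.646)=-6.26371, v=-26.70600/0.70993=-37.61782

0: F=0.77737 v=63.92747
1: F=-20.20957 v=2.07908
2: F=-6.26371 v=-37.61782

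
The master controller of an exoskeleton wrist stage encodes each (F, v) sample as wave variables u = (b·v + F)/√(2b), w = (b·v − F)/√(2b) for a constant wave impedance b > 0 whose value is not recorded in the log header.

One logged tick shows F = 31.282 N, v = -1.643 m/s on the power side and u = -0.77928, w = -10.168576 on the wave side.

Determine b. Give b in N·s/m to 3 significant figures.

u + w = -10.947856;  u + w = √(2b)·v, so √(2b) = -10.947856/(-1.643) = 6.663333.
b = (√(2b))²/2 = 44.400006/2 = 22.200003.
(Check via u − w = 2F/√(2b): u − w = 9.389296, 2F/√(2b) = 9.389295.)

b = 22.2 N·s/m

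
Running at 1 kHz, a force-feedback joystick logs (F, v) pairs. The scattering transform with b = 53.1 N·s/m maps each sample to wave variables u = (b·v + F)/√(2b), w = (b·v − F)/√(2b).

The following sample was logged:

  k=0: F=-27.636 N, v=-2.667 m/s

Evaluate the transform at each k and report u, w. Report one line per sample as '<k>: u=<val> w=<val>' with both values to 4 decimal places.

0: u=-16.4239 w=-11.0605

k=0: b·v=53.1×(-2.667)=-141.6177; √(2b)=10.3053; u=(-141.6177+(-27.636))/10.3053=-16.4239, w=(-141.6177−(-27.636))/10.3053=-11.0605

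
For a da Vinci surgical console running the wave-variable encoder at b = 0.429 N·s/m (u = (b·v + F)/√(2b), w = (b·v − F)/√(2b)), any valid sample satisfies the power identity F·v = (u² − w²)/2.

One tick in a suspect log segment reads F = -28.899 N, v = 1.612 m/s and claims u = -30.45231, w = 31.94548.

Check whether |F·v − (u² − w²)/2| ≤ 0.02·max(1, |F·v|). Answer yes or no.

yes

F·v = (-28.899)×1.612 = -46.5852 W.
(u² − w²)/2 = (927.3432 − 1020.5137)/2 = -46.5853 W.
|Δ| = 0.0001;  2% of max(1, |F·v|) = 0.9317.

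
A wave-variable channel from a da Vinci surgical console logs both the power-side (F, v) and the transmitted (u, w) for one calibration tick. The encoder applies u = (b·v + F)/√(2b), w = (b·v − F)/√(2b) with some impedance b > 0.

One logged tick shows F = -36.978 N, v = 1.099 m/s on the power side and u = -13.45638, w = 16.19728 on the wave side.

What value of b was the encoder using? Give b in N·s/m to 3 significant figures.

u + w = 2.74090;  u + w = √(2b)·v, so √(2b) = 2.74090/1.099 = 2.49399.
b = (√(2b))²/2 = 6.22001/2 = 3.11000.
(Check via u − w = 2F/√(2b): u − w = -29.65366, 2F/√(2b) = -29.65363.)

b = 3.11 N·s/m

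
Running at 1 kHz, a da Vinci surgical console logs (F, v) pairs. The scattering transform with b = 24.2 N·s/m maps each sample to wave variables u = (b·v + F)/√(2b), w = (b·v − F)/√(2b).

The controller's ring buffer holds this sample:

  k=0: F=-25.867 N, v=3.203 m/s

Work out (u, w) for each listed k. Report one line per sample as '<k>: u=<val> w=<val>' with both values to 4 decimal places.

0: u=7.4235 w=14.8598

k=0: b·v=24.2×3.203=77.5126; √(2b)=6.9570; u=(77.5126+(-25.867))/6.9570=7.4235, w=(77.5126−(-25.867))/6.9570=14.8598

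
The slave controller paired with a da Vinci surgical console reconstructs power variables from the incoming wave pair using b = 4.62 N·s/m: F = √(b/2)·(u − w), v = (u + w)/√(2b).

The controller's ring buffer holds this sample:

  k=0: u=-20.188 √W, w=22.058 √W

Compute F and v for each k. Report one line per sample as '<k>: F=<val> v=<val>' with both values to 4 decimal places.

0: F=-64.2084 v=0.6152

k=0: u−w=-42.2460, u+w=1.8700; √(b/2)=1.5199, √(2b)=3.0397; F=1.5199×(-42.246)=-64.2084, v=1.8700/3.0397=0.6152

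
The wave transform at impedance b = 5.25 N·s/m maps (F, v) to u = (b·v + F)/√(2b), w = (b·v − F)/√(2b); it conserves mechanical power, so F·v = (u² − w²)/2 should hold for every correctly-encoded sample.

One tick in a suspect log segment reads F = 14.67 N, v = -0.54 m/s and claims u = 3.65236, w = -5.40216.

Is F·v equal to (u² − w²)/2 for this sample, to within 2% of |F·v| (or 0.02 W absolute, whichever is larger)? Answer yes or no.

yes

F·v = 14.67×(-0.54) = -7.921800 W.
(u² − w²)/2 = (13.339734 − 29.183333)/2 = -7.921800 W.
|Δ| = 0.000000;  2% of max(1, |F·v|) = 0.158436.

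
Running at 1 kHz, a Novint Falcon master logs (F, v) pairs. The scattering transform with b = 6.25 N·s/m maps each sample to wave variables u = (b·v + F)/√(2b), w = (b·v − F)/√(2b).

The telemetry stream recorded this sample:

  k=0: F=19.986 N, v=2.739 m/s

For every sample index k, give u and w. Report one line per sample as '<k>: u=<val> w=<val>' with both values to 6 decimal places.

k=0: b·v=6.25×2.739=17.118750; √(2b)=3.535534; u=(17.118750+19.986)/3.535534=10.494808, w=(17.118750−19.986)/3.535534=-0.810981

0: u=10.494808 w=-0.810981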